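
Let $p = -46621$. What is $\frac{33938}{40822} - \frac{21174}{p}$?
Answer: $\frac{1223294263}{951581231} \approx 1.2855$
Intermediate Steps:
$\frac{33938}{40822} - \frac{21174}{p} = \frac{33938}{40822} - \frac{21174}{-46621} = 33938 \cdot \frac{1}{40822} - - \frac{21174}{46621} = \frac{16969}{20411} + \frac{21174}{46621} = \frac{1223294263}{951581231}$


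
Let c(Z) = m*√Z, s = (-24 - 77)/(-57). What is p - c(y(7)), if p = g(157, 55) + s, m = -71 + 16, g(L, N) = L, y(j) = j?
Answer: 9050/57 + 55*√7 ≈ 304.29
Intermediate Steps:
m = -55
s = 101/57 (s = -1/57*(-101) = 101/57 ≈ 1.7719)
p = 9050/57 (p = 157 + 101/57 = 9050/57 ≈ 158.77)
c(Z) = -55*√Z
p - c(y(7)) = 9050/57 - (-55)*√7 = 9050/57 + 55*√7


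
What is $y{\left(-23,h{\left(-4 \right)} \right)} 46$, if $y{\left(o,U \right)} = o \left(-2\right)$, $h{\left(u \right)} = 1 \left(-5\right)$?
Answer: $2116$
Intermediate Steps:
$h{\left(u \right)} = -5$
$y{\left(o,U \right)} = - 2 o$
$y{\left(-23,h{\left(-4 \right)} \right)} 46 = \left(-2\right) \left(-23\right) 46 = 46 \cdot 46 = 2116$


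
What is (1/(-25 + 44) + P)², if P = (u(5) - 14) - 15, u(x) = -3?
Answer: 368449/361 ≈ 1020.6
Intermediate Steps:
P = -32 (P = (-3 - 14) - 15 = -17 - 15 = -32)
(1/(-25 + 44) + P)² = (1/(-25 + 44) - 32)² = (1/19 - 32)² = (-607/19)² = 368449/361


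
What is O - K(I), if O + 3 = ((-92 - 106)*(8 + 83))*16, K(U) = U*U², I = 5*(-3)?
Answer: -284916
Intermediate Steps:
I = -15
K(U) = U³
O = -288291 (O = -3 + ((-92 - 106)*(8 + 83))*16 = -3 - 198*91*16 = -3 - 18018*16 = -3 - 288288 = -288291)
O - K(I) = -288291 - 1*(-15)³ = -288291 - 1*(-3375) = -288291 + 3375 = -284916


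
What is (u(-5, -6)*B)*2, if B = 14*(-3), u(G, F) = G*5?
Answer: 2100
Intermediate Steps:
u(G, F) = 5*G
B = -42
(u(-5, -6)*B)*2 = ((5*(-5))*(-42))*2 = -25*(-42)*2 = 1050*2 = 2100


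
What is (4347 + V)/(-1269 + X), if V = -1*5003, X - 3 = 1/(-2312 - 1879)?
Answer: 2749296/5305807 ≈ 0.51817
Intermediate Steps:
X = 12572/4191 (X = 3 + 1/(-2312 - 1879) = 3 + 1/(-4191) = 3 - 1/4191 = 12572/4191 ≈ 2.9998)
V = -5003
(4347 + V)/(-1269 + X) = (4347 - 5003)/(-1269 + 12572/4191) = -656/(-5305807/4191) = -656*(-4191/5305807) = 2749296/5305807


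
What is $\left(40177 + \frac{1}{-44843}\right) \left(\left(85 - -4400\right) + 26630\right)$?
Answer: $\frac{56058564089150}{44843} \approx 1.2501 \cdot 10^{9}$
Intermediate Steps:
$\left(40177 + \frac{1}{-44843}\right) \left(\left(85 - -4400\right) + 26630\right) = \left(40177 - \frac{1}{44843}\right) \left(\left(85 + 4400\right) + 26630\right) = \frac{1801657210 \left(4485 + 26630\right)}{44843} = \frac{1801657210}{44843} \cdot 31115 = \frac{56058564089150}{44843}$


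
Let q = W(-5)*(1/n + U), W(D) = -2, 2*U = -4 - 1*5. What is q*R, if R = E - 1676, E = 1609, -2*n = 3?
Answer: -2077/3 ≈ -692.33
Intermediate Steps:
U = -9/2 (U = (-4 - 1*5)/2 = (-4 - 5)/2 = (½)*(-9) = -9/2 ≈ -4.5000)
n = -3/2 (n = -½*3 = -3/2 ≈ -1.5000)
q = 31/3 (q = -2*(1/(-3/2) - 9/2) = -2*(-⅔ - 9/2) = -2*(-31/6) = 31/3 ≈ 10.333)
R = -67 (R = 1609 - 1676 = -67)
q*R = (31/3)*(-67) = -2077/3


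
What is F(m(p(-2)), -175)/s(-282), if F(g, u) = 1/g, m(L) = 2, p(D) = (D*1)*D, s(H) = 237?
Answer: 1/474 ≈ 0.0021097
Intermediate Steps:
p(D) = D**2 (p(D) = D*D = D**2)
F(m(p(-2)), -175)/s(-282) = 1/(2*237) = (1/2)*(1/237) = 1/474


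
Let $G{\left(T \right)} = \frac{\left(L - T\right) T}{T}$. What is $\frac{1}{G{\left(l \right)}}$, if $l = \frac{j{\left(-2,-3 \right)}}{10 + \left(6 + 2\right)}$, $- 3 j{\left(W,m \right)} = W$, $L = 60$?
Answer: $\frac{27}{1619} \approx 0.016677$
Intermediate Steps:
$j{\left(W,m \right)} = - \frac{W}{3}$
$l = \frac{1}{27}$ ($l = \frac{\left(- \frac{1}{3}\right) \left(-2\right)}{10 + \left(6 + 2\right)} = \frac{1}{10 + 8} \cdot \frac{2}{3} = \frac{1}{18} \cdot \frac{2}{3} = \frac{1}{27} \approx 0.037037$)
$G{\left(T \right)} = 60 - T$ ($G{\left(T \right)} = \frac{\left(60 - T\right) T}{T} = \frac{T \left(60 - T\right)}{T} = 60 - T$)
$\frac{1}{G{\left(l \right)}} = \frac{1}{60 - \frac{1}{27}} = \frac{1}{\frac{1619}{27}} = \frac{27}{1619}$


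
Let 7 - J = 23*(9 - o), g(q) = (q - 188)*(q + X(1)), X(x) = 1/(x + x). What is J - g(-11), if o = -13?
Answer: -5177/2 ≈ -2588.5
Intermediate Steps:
X(x) = 1/(2*x)
g(q) = (½ + q)*(-188 + q) (g(q) = (q - 188)*(q + (½)/1) = (-188 + q)*(q + (½)*1) = (-188 + q)*(q + ½) = (-188 + q)*(½ + q) = (½ + q)*(-188 + q))
J = -499 (J = 7 - 23*(9 - 1*(-13)) = 7 - 23*(9 + 13) = 7 - 23*22 = 7 - 1*506 = 7 - 506 = -499)
J - g(-11) = -499 - (-94 + (-11)² - 375/2*(-11)) = -499 - (-94 + 121 + 4125/2) = -499 - 1*4179/2 = -499 - 4179/2 = -5177/2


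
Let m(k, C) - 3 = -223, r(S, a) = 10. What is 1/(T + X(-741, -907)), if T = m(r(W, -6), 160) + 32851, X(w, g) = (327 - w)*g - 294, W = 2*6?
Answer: -1/936339 ≈ -1.0680e-6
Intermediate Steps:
W = 12
X(w, g) = -294 + g*(327 - w) (X(w, g) = g*(327 - w) - 294 = -294 + g*(327 - w))
m(k, C) = -220 (m(k, C) = 3 - 223 = -220)
T = 32631 (T = -220 + 32851 = 32631)
1/(T + X(-741, -907)) = 1/(32631 + (-294 + 327*(-907) - 1*(-907)*(-741))) = 1/(32631 + (-294 - 296589 - 672087)) = 1/(32631 - 968970) = 1/(-936339) = -1/936339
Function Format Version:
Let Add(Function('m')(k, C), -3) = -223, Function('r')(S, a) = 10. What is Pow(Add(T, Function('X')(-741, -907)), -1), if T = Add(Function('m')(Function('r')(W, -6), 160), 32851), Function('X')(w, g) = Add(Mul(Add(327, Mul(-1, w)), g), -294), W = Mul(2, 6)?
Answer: Rational(-1, 936339) ≈ -1.0680e-6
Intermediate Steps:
W = 12
Function('X')(w, g) = Add(-294, Mul(g, Add(327, Mul(-1, w)))) (Function('X')(w, g) = Add(Mul(g, Add(327, Mul(-1, w))), -294) = Add(-294, Mul(g, Add(327, Mul(-1, w)))))
Function('m')(k, C) = -220 (Function('m')(k, C) = Add(3, -223) = -220)
T = 32631 (T = Add(-220, 32851) = 32631)
Pow(Add(T, Function('X')(-741, -907)), -1) = Pow(Add(32631, Add(-294, Mul(327, -907), Mul(-1, -907, -741))), -1) = Pow(Add(32631, Add(-294, -296589, -672087)), -1) = Pow(Add(32631, -968970), -1) = Pow(-936339, -1) = Rational(-1, 936339)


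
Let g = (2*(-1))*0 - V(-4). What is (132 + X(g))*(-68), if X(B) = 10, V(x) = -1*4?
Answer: -9656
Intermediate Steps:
V(x) = -4
g = 4 (g = (2*(-1))*0 - 1*(-4) = -2*0 + 4 = 0 + 4 = 4)
(132 + X(g))*(-68) = (132 + 10)*(-68) = 142*(-68) = -9656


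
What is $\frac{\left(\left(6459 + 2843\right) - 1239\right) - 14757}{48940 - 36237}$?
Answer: $- \frac{6694}{12703} \approx -0.52696$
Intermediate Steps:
$\frac{\left(\left(6459 + 2843\right) - 1239\right) - 14757}{48940 - 36237} = \frac{\left(9302 - 1239\right) - 14757}{12703} = \left(8063 - 14757\right) \frac{1}{12703} = \left(-6694\right) \frac{1}{12703} = - \frac{6694}{12703}$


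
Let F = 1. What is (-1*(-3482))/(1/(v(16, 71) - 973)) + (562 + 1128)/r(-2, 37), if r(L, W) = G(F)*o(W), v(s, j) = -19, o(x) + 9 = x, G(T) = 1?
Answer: -48357171/14 ≈ -3.4541e+6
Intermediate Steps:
o(x) = -9 + x
r(L, W) = -9 + W (r(L, W) = 1*(-9 + W) = -9 + W)
(-1*(-3482))/(1/(v(16, 71) - 973)) + (562 + 1128)/r(-2, 37) = (-1*(-3482))/(1/(-19 - 973)) + (562 + 1128)/(-9 + 37) = 3482/(1/(-992)) + 1690/28 = 3482/(-1/992) + 1690*(1/28) = 3482*(-992) + 845/14 = -3454144 + 845/14 = -48357171/14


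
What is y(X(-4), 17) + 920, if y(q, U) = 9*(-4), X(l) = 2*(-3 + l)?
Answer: 884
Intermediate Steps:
X(l) = -6 + 2*l
y(q, U) = -36
y(X(-4), 17) + 920 = -36 + 920 = 884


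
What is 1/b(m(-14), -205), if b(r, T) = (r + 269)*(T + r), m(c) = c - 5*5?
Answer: -1/56120 ≈ -1.7819e-5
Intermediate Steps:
m(c) = -25 + c (m(c) = c - 25 = -25 + c)
b(r, T) = (269 + r)*(T + r)
1/b(m(-14), -205) = 1/((-25 - 14)² + 269*(-205) + 269*(-25 - 14) - 205*(-25 - 14)) = 1/((-39)² - 55145 + 269*(-39) - 205*(-39)) = 1/(1521 - 55145 - 10491 + 7995) = 1/(-56120) = -1/56120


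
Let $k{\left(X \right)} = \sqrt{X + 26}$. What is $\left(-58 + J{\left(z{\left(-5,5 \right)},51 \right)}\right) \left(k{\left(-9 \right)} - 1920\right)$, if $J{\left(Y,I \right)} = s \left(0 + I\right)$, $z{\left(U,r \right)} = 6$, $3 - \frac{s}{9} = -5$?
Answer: $-6938880 + 3614 \sqrt{17} \approx -6.924 \cdot 10^{6}$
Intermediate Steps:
$s = 72$ ($s = 27 - -45 = 27 + 45 = 72$)
$k{\left(X \right)} = \sqrt{26 + X}$
$J{\left(Y,I \right)} = 72 I$ ($J{\left(Y,I \right)} = 72 \left(0 + I\right) = 72 I$)
$\left(-58 + J{\left(z{\left(-5,5 \right)},51 \right)}\right) \left(k{\left(-9 \right)} - 1920\right) = \left(-58 + 72 \cdot 51\right) \left(\sqrt{26 - 9} - 1920\right) = \left(-58 + 3672\right) \left(\sqrt{17} - 1920\right) = 3614 \left(-1920 + \sqrt{17}\right) = -6938880 + 3614 \sqrt{17}$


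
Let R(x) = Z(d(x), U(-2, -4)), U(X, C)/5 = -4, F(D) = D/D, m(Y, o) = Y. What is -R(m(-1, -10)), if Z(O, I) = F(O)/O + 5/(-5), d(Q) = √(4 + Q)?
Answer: 1 - √3/3 ≈ 0.42265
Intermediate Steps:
F(D) = 1
U(X, C) = -20 (U(X, C) = 5*(-4) = -20)
Z(O, I) = -1 + 1/O (Z(O, I) = 1/O + 5/(-5) = 1/O + 5*(-⅕) = 1/O - 1 = -1 + 1/O)
R(x) = (1 - √(4 + x))/√(4 + x) (R(x) = (1 - √(4 + x))/(√(4 + x)) = (1 - √(4 + x))/√(4 + x))
-R(m(-1, -10)) = -(-1 + (4 - 1)^(-½)) = -(-1 + 3^(-½)) = -(-1 + √3/3) = 1 - √3/3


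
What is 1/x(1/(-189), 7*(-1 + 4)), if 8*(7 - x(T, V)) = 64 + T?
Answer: -1512/1511 ≈ -1.0007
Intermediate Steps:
x(T, V) = -1 - T/8 (x(T, V) = 7 - (64 + T)/8 = 7 + (-8 - T/8) = -1 - T/8)
1/x(1/(-189), 7*(-1 + 4)) = 1/(-1 - ⅛/(-189)) = 1/(-1 - ⅛*(-1/189)) = 1/(-1 + 1/1512) = 1/(-1511/1512) = -1512/1511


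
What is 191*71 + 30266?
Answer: 43827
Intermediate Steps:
191*71 + 30266 = 13561 + 30266 = 43827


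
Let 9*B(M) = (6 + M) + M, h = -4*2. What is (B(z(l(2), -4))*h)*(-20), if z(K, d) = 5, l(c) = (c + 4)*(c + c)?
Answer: 2560/9 ≈ 284.44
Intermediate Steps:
l(c) = 2*c*(4 + c) (l(c) = (4 + c)*(2*c) = 2*c*(4 + c))
h = -8
B(M) = ⅔ + 2*M/9 (B(M) = ((6 + M) + M)/9 = (6 + 2*M)/9 = ⅔ + 2*M/9)
(B(z(l(2), -4))*h)*(-20) = ((⅔ + (2/9)*5)*(-8))*(-20) = ((⅔ + 10/9)*(-8))*(-20) = ((16/9)*(-8))*(-20) = -128/9*(-20) = 2560/9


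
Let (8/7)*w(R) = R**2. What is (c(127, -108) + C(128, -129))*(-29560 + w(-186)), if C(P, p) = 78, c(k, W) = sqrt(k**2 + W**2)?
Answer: 55497 + 1423*sqrt(27793)/2 ≈ 1.7411e+5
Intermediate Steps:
c(k, W) = sqrt(W**2 + k**2)
w(R) = 7*R**2/8
(c(127, -108) + C(128, -129))*(-29560 + w(-186)) = (sqrt((-108)**2 + 127**2) + 78)*(-29560 + (7/8)*(-186)**2) = (sqrt(11664 + 16129) + 78)*(-29560 + (7/8)*34596) = (sqrt(27793) + 78)*(-29560 + 60543/2) = (78 + sqrt(27793))*(1423/2) = 55497 + 1423*sqrt(27793)/2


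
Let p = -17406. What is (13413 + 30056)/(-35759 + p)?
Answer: -43469/53165 ≈ -0.81762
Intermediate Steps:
(13413 + 30056)/(-35759 + p) = (13413 + 30056)/(-35759 - 17406) = 43469/(-53165) = 43469*(-1/53165) = -43469/53165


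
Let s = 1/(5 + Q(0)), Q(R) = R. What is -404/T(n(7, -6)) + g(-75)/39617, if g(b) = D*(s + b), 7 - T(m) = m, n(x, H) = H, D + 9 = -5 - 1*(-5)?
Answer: -79982582/2575105 ≈ -31.060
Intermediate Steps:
D = -9 (D = -9 + (-5 - 1*(-5)) = -9 + (-5 + 5) = -9 + 0 = -9)
T(m) = 7 - m
s = ⅕ (s = 1/(5 + 0) = 1/5 = ⅕ ≈ 0.20000)
g(b) = -9/5 - 9*b (g(b) = -9*(⅕ + b) = -9/5 - 9*b)
-404/T(n(7, -6)) + g(-75)/39617 = -404/(7 - 1*(-6)) + (-9/5 - 9*(-75))/39617 = -404/(7 + 6) + (-9/5 + 675)*(1/39617) = -404/13 + (3366/5)*(1/39617) = -404*1/13 + 3366/198085 = -404/13 + 3366/198085 = -79982582/2575105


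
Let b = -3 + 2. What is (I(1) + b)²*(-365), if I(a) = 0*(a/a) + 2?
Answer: -365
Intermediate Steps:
b = -1
I(a) = 2 (I(a) = 0*1 + 2 = 0 + 2 = 2)
(I(1) + b)²*(-365) = (2 - 1)²*(-365) = 1²*(-365) = 1*(-365) = -365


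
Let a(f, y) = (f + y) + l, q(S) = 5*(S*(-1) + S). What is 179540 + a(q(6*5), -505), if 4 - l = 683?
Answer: 178356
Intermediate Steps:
l = -679 (l = 4 - 1*683 = 4 - 683 = -679)
q(S) = 0 (q(S) = 5*(-S + S) = 5*0 = 0)
a(f, y) = -679 + f + y (a(f, y) = (f + y) - 679 = -679 + f + y)
179540 + a(q(6*5), -505) = 179540 + (-679 + 0 - 505) = 179540 - 1184 = 178356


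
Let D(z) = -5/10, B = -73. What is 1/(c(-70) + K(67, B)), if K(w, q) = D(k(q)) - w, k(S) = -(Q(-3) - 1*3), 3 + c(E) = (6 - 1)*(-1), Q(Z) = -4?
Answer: -2/151 ≈ -0.013245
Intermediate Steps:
c(E) = -8 (c(E) = -3 + (6 - 1)*(-1) = -3 + 5*(-1) = -3 - 5 = -8)
k(S) = 7 (k(S) = -(-4 - 1*3) = -(-4 - 3) = -1*(-7) = 7)
D(z) = -1/2 (D(z) = -5*1/10 = -1/2)
K(w, q) = -1/2 - w
1/(c(-70) + K(67, B)) = 1/(-8 + (-1/2 - 1*67)) = 1/(-8 + (-1/2 - 67)) = 1/(-8 - 135/2) = 1/(-151/2) = -2/151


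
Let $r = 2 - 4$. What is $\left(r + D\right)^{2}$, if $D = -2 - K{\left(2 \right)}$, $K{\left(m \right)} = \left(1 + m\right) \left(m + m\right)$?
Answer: $256$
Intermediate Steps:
$K{\left(m \right)} = 2 m \left(1 + m\right)$ ($K{\left(m \right)} = \left(1 + m\right) 2 m = 2 m \left(1 + m\right)$)
$r = -2$ ($r = 2 - 4 = -2$)
$D = -14$ ($D = -2 - 2 \cdot 2 \left(1 + 2\right) = -2 - 2 \cdot 2 \cdot 3 = -2 - 12 = -14$)
$\left(r + D\right)^{2} = \left(-2 - 14\right)^{2} = \left(-16\right)^{2} = 256$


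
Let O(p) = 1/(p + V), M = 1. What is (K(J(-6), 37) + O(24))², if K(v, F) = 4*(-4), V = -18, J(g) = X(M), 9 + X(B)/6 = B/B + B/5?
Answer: 9025/36 ≈ 250.69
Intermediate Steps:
X(B) = -48 + 6*B/5 (X(B) = -54 + 6*(B/B + B/5) = -54 + 6*(1 + B*(⅕)) = -54 + 6*(1 + B/5) = -54 + (6 + 6*B/5) = -48 + 6*B/5)
J(g) = -234/5 (J(g) = -48 + (6/5)*1 = -48 + 6/5 = -234/5)
K(v, F) = -16
O(p) = 1/(-18 + p) (O(p) = 1/(p - 18) = 1/(-18 + p))
(K(J(-6), 37) + O(24))² = (-16 + 1/(-18 + 24))² = (-16 + 1/6)² = (-16 + ⅙)² = (-95/6)² = 9025/36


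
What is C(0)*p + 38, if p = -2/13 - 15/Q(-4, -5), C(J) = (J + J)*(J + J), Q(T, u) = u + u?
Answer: 38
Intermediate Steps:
Q(T, u) = 2*u
C(J) = 4*J² (C(J) = (2*J)*(2*J) = 4*J²)
p = 35/26 (p = -2/13 - 15/(2*(-5)) = -2*1/13 - 15/(-10) = -2/13 - 15*(-⅒) = -2/13 + 3/2 = 35/26 ≈ 1.3462)
C(0)*p + 38 = (4*0²)*(35/26) + 38 = (4*0)*(35/26) + 38 = 0*(35/26) + 38 = 0 + 38 = 38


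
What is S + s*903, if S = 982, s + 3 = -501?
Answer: -454130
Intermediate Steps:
s = -504 (s = -3 - 501 = -504)
S + s*903 = 982 - 504*903 = 982 - 455112 = -454130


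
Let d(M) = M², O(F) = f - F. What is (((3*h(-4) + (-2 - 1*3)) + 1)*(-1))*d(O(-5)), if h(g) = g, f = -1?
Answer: 256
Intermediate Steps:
O(F) = -1 - F
(((3*h(-4) + (-2 - 1*3)) + 1)*(-1))*d(O(-5)) = (((3*(-4) + (-2 - 1*3)) + 1)*(-1))*(-1 - 1*(-5))² = (((-12 + (-2 - 3)) + 1)*(-1))*(-1 + 5)² = (((-12 - 5) + 1)*(-1))*4² = ((-17 + 1)*(-1))*16 = -16*(-1)*16 = 16*16 = 256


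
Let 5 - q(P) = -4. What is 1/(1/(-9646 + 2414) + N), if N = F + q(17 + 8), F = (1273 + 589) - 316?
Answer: 7232/11245759 ≈ 0.00064309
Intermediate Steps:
q(P) = 9 (q(P) = 5 - 1*(-4) = 5 + 4 = 9)
F = 1546 (F = 1862 - 316 = 1546)
N = 1555 (N = 1546 + 9 = 1555)
1/(1/(-9646 + 2414) + N) = 1/(1/(-9646 + 2414) + 1555) = 1/(1/(-7232) + 1555) = 1/(-1/7232 + 1555) = 1/(11245759/7232) = 7232/11245759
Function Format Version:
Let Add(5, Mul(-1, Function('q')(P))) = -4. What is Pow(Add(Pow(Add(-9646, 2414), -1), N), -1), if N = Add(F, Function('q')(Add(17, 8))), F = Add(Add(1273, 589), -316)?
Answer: Rational(7232, 11245759) ≈ 0.00064309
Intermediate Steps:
Function('q')(P) = 9 (Function('q')(P) = Add(5, Mul(-1, -4)) = Add(5, 4) = 9)
F = 1546 (F = Add(1862, -316) = 1546)
N = 1555 (N = Add(1546, 9) = 1555)
Pow(Add(Pow(Add(-9646, 2414), -1), N), -1) = Pow(Add(Pow(Add(-9646, 2414), -1), 1555), -1) = Pow(Add(Pow(-7232, -1), 1555), -1) = Pow(Add(Rational(-1, 7232), 1555), -1) = Pow(Rational(11245759, 7232), -1) = Rational(7232, 11245759)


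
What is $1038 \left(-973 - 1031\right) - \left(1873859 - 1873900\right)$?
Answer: $-2080111$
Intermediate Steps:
$1038 \left(-973 - 1031\right) - \left(1873859 - 1873900\right) = 1038 \left(-2004\right) - -41 = -2080152 + 41 = -2080111$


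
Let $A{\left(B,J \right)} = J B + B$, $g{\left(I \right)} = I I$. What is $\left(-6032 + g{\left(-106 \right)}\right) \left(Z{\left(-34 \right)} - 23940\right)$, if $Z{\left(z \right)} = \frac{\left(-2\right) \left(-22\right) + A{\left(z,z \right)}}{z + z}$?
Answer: $- \frac{2119440886}{17} \approx -1.2467 \cdot 10^{8}$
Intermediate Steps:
$g{\left(I \right)} = I^{2}$
$A{\left(B,J \right)} = B + B J$ ($A{\left(B,J \right)} = B J + B = B + B J$)
$Z{\left(z \right)} = \frac{44 + z \left(1 + z\right)}{2 z}$ ($Z{\left(z \right)} = \frac{\left(-2\right) \left(-22\right) + z \left(1 + z\right)}{z + z} = \frac{44 + z \left(1 + z\right)}{2 z}$)
$\left(-6032 + g{\left(-106 \right)}\right) \left(Z{\left(-34 \right)} - 23940\right) = \left(-6032 + \left(-106\right)^{2}\right) \left(\frac{44 - 34 \left(1 - 34\right)}{2 \left(-34\right)} - 23940\right) = \left(-6032 + 11236\right) \left(\frac{1}{2} \left(- \frac{1}{34}\right) \left(44 - -1122\right) - 23940\right) = 5204 \left(\frac{1}{2} \left(- \frac{1}{34}\right) \left(44 + 1122\right) - 23940\right) = 5204 \left(\frac{1}{2} \left(- \frac{1}{34}\right) 1166 - 23940\right) = 5204 \left(- \frac{583}{34} - 23940\right) = 5204 \left(- \frac{814543}{34}\right) = - \frac{2119440886}{17}$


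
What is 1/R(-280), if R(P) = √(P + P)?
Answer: -I*√35/140 ≈ -0.042258*I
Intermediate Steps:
R(P) = √2*√P (R(P) = √(2*P) = √2*√P)
1/R(-280) = 1/(√2*√(-280)) = 1/(√2*(2*I*√70)) = 1/(4*I*√35) = -I*√35/140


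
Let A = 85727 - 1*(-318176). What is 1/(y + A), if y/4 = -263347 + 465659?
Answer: 1/1213151 ≈ 8.2430e-7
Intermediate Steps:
y = 809248 (y = 4*(-263347 + 465659) = 4*202312 = 809248)
A = 403903 (A = 85727 + 318176 = 403903)
1/(y + A) = 1/(809248 + 403903) = 1/1213151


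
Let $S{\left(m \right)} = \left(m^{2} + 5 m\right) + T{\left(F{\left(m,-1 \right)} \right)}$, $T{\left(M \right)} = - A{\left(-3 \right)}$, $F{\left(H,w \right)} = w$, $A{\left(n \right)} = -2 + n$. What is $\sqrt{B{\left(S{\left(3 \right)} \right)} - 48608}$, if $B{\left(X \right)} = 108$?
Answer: $10 i \sqrt{485} \approx 220.23 i$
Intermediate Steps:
$T{\left(M \right)} = 5$ ($T{\left(M \right)} = - (-2 - 3) = \left(-1\right) \left(-5\right) = 5$)
$S{\left(m \right)} = 5 + m^{2} + 5 m$ ($S{\left(m \right)} = \left(m^{2} + 5 m\right) + 5 = 5 + m^{2} + 5 m$)
$\sqrt{B{\left(S{\left(3 \right)} \right)} - 48608} = \sqrt{108 - 48608} = \sqrt{-48500} = 10 i \sqrt{485}$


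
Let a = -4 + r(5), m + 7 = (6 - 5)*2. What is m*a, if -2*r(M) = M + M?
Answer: 45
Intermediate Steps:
r(M) = -M (r(M) = -(M + M)/2 = -M)
m = -5 (m = -7 + (6 - 5)*2 = -7 + 1*2 = -7 + 2 = -5)
a = -9 (a = -4 - 1*5 = -4 - 5 = -9)
m*a = -5*(-9) = 45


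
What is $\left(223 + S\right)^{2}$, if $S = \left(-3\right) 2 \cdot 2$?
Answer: $44521$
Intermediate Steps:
$S = -12$ ($S = \left(-6\right) 2 = -12$)
$\left(223 + S\right)^{2} = \left(223 - 12\right)^{2} = 211^{2} = 44521$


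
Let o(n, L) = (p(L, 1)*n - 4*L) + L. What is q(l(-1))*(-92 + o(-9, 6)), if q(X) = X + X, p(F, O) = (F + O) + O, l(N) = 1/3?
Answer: -364/3 ≈ -121.33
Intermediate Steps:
l(N) = ⅓
p(F, O) = F + 2*O
o(n, L) = -3*L + n*(2 + L) (o(n, L) = ((L + 2*1)*n - 4*L) + L = ((L + 2)*n - 4*L) + L = ((2 + L)*n - 4*L) + L = (n*(2 + L) - 4*L) + L = (-4*L + n*(2 + L)) + L = -3*L + n*(2 + L))
q(X) = 2*X
q(l(-1))*(-92 + o(-9, 6)) = (2*(⅓))*(-92 + (-3*6 - 9*(2 + 6))) = 2*(-92 + (-18 - 9*8))/3 = 2*(-92 + (-18 - 72))/3 = 2*(-92 - 90)/3 = (⅔)*(-182) = -364/3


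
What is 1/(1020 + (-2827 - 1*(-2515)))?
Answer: 1/708 ≈ 0.0014124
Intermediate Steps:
1/(1020 + (-2827 - 1*(-2515))) = 1/(1020 + (-2827 + 2515)) = 1/(1020 - 312) = 1/708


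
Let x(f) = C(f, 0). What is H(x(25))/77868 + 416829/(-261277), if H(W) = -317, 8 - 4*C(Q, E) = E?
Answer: -32540465381/20345117436 ≈ -1.5994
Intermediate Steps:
C(Q, E) = 2 - E/4
x(f) = 2 (x(f) = 2 - 1/4*0 = 2 + 0 = 2)
H(x(25))/77868 + 416829/(-261277) = -317/77868 + 416829/(-261277) = -317*1/77868 + 416829*(-1/261277) = -317/77868 - 416829/261277 = -32540465381/20345117436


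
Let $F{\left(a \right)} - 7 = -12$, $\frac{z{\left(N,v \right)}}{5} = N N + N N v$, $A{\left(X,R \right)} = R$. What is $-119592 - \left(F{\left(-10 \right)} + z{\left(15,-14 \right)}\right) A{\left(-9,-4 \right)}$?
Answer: $-178112$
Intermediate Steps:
$z{\left(N,v \right)} = 5 N^{2} + 5 v N^{2}$ ($z{\left(N,v \right)} = 5 \left(N N + N N v\right) = 5 \left(N^{2} + N^{2} v\right) = 5 \left(N^{2} + v N^{2}\right) = 5 N^{2} + 5 v N^{2}$)
$F{\left(a \right)} = -5$ ($F{\left(a \right)} = 7 - 12 = -5$)
$-119592 - \left(F{\left(-10 \right)} + z{\left(15,-14 \right)}\right) A{\left(-9,-4 \right)} = -119592 - \left(-5 + 5 \cdot 15^{2} \left(1 - 14\right)\right) \left(-4\right) = -119592 - \left(-5 + 5 \cdot 225 \left(-13\right)\right) \left(-4\right) = -119592 - \left(-5 - 14625\right) \left(-4\right) = -119592 - \left(-14630\right) \left(-4\right) = -119592 - 58520 = -178112$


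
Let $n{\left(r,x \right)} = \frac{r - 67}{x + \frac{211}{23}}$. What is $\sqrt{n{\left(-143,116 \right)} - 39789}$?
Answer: $\frac{i \sqrt{329810642319}}{2879} \approx 199.48 i$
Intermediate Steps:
$n{\left(r,x \right)} = \frac{-67 + r}{\frac{211}{23} + x}$ ($n{\left(r,x \right)} = \frac{-67 + r}{x + 211 \cdot \frac{1}{23}} = \frac{-67 + r}{x + \frac{211}{23}} = \frac{-67 + r}{\frac{211}{23} + x}$)
$\sqrt{n{\left(-143,116 \right)} - 39789} = \sqrt{\frac{23 \left(-67 - 143\right)}{211 + 23 \cdot 116} - 39789} = \sqrt{23 \frac{1}{211 + 2668} \left(-210\right) - 39789} = \sqrt{23 \cdot \frac{1}{2879} \left(-210\right) - 39789} = \sqrt{- \frac{4830}{2879} - 39789} = \sqrt{- \frac{114557361}{2879}} = \frac{i \sqrt{329810642319}}{2879}$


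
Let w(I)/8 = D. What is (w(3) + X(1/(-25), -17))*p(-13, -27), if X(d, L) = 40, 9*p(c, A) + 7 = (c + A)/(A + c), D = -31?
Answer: 416/3 ≈ 138.67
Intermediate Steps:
w(I) = -248 (w(I) = 8*(-31) = -248)
p(c, A) = -⅔ (p(c, A) = -7/9 + ((c + A)/(A + c))/9 = -7/9 + ((A + c)/(A + c))/9 = -7/9 + (⅑)*1 = -7/9 + ⅑ = -⅔)
(w(3) + X(1/(-25), -17))*p(-13, -27) = (-248 + 40)*(-⅔) = -208*(-⅔) = 416/3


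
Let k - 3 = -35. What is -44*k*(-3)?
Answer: -4224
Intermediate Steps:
k = -32 (k = 3 - 35 = -32)
-44*k*(-3) = -44*(-32)*(-3) = 1408*(-3) = -4224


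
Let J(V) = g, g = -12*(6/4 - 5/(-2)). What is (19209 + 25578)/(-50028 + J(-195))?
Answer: -14929/16692 ≈ -0.89438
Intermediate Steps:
g = -48 (g = -12*(6*(¼) - 5*(-½)) = -12*(3/2 + 5/2) = -12*4 = -48)
J(V) = -48
(19209 + 25578)/(-50028 + J(-195)) = (19209 + 25578)/(-50028 - 48) = 44787/(-50076) = 44787*(-1/50076) = -14929/16692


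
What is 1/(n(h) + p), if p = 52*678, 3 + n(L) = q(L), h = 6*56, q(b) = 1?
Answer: 1/35254 ≈ 2.8366e-5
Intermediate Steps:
h = 336
n(L) = -2 (n(L) = -3 + 1 = -2)
p = 35256
1/(n(h) + p) = 1/(-2 + 35256) = 1/35254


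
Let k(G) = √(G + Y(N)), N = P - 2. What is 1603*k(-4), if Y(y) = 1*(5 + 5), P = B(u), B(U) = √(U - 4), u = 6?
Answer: 1603*√6 ≈ 3926.5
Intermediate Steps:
B(U) = √(-4 + U)
P = √2 (P = √(-4 + 6) = √2 ≈ 1.4142)
N = -2 + √2 (N = √2 - 2 = -2 + √2 ≈ -0.58579)
Y(y) = 10 (Y(y) = 1*10 = 10)
k(G) = √(10 + G) (k(G) = √(G + 10) = √(10 + G))
1603*k(-4) = 1603*√(10 - 4) = 1603*√6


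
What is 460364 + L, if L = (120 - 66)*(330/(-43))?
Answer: 19777832/43 ≈ 4.5995e+5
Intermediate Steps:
L = -17820/43 (L = 54*(330*(-1/43)) = 54*(-330/43) = -17820/43 ≈ -414.42)
460364 + L = 460364 - 17820/43 = 19777832/43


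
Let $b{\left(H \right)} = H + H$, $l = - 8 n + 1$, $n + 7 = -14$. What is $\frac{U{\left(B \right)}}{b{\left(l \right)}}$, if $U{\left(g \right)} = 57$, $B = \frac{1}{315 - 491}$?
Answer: $\frac{57}{338} \approx 0.16864$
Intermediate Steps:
$B = - \frac{1}{176}$ ($B = \frac{1}{-176} = - \frac{1}{176} \approx -0.0056818$)
$n = -21$ ($n = -7 - 14 = -21$)
$l = 169$ ($l = \left(-8\right) \left(-21\right) + 1 = 168 + 1 = 169$)
$b{\left(H \right)} = 2 H$
$\frac{U{\left(B \right)}}{b{\left(l \right)}} = \frac{57}{2 \cdot 169} = \frac{57}{338}$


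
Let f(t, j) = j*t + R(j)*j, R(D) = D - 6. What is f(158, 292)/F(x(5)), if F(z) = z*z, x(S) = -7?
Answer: 129648/49 ≈ 2645.9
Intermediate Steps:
R(D) = -6 + D
f(t, j) = j*t + j*(-6 + j) (f(t, j) = j*t + (-6 + j)*j = j*t + j*(-6 + j))
F(z) = z²
f(158, 292)/F(x(5)) = (292*(-6 + 292 + 158))/((-7)²) = (292*444)/49 = 129648*(1/49) = 129648/49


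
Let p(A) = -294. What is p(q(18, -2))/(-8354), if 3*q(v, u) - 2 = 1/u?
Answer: 147/4177 ≈ 0.035193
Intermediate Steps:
q(v, u) = ⅔ + 1/(3*u)
p(q(18, -2))/(-8354) = -294/(-8354) = -294*(-1/8354) = 147/4177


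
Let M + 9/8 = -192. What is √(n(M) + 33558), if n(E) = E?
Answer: √533838/4 ≈ 182.66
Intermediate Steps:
M = -1545/8 (M = -9/8 - 192 = -1545/8 ≈ -193.13)
√(n(M) + 33558) = √(-1545/8 + 33558) = √(266919/8) = √533838/4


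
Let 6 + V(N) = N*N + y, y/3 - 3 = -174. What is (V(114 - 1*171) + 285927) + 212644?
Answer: 501301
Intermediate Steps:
y = -513 (y = 9 + 3*(-174) = 9 - 522 = -513)
V(N) = -519 + N² (V(N) = -6 + (N*N - 513) = -6 + (N² - 513) = -6 + (-513 + N²) = -519 + N²)
(V(114 - 1*171) + 285927) + 212644 = ((-519 + (114 - 1*171)²) + 285927) + 212644 = ((-519 + (114 - 171)²) + 285927) + 212644 = ((-519 + (-57)²) + 285927) + 212644 = ((-519 + 3249) + 285927) + 212644 = (2730 + 285927) + 212644 = 288657 + 212644 = 501301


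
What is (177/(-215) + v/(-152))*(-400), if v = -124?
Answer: 2440/817 ≈ 2.9865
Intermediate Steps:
(177/(-215) + v/(-152))*(-400) = (177/(-215) - 124/(-152))*(-400) = (177*(-1/215) - 124*(-1/152))*(-400) = (-177/215 + 31/38)*(-400) = -61/8170*(-400) = 2440/817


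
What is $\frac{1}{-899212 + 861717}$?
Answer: $- \frac{1}{37495} \approx -2.667 \cdot 10^{-5}$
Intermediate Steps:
$\frac{1}{-899212 + 861717} = \frac{1}{-37495} = - \frac{1}{37495}$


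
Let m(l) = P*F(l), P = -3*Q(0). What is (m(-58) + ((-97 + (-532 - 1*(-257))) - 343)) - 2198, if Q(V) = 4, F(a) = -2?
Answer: -2889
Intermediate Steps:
P = -12 (P = -3*4 = -12)
m(l) = 24 (m(l) = -12*(-2) = 24)
(m(-58) + ((-97 + (-532 - 1*(-257))) - 343)) - 2198 = (24 + ((-97 + (-532 - 1*(-257))) - 343)) - 2198 = (24 + ((-97 + (-532 + 257)) - 343)) - 2198 = (24 + ((-97 - 275) - 343)) - 2198 = (24 + (-372 - 343)) - 2198 = (24 - 715) - 2198 = -691 - 2198 = -2889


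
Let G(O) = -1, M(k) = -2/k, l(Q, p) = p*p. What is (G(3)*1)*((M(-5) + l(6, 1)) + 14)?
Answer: -77/5 ≈ -15.400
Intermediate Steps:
l(Q, p) = p²
(G(3)*1)*((M(-5) + l(6, 1)) + 14) = (-1*1)*((-2/(-5) + 1²) + 14) = -((-2*(-⅕) + 1) + 14) = -((⅖ + 1) + 14) = -(7/5 + 14) = -1*77/5 = -77/5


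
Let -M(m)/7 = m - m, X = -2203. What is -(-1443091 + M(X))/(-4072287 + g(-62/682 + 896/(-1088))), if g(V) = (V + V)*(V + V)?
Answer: -50463449179/142403687139 ≈ -0.35437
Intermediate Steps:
g(V) = 4*V² (g(V) = (2*V)*(2*V) = 4*V²)
M(m) = 0 (M(m) = -7*(m - m) = -7*0 = 0)
-(-1443091 + M(X))/(-4072287 + g(-62/682 + 896/(-1088))) = -(-1443091 + 0)/(-4072287 + 4*(-62/682 + 896/(-1088))²) = -(-1443091)/(-4072287 + 4*(-62*1/682 + 896*(-1/1088))²) = -(-1443091)/(-4072287 + 4*(-1/11 - 14/17)²) = -(-1443091)/(-4072287 + 4*(-171/187)²) = -(-1443091)/(-4072287 + 4*(29241/34969)) = -(-1443091)/(-4072287 + 116964/34969) = -(-1443091)/(-142403687139/34969) = -(-1443091)*(-34969)/142403687139 = -1*50463449179/142403687139 = -50463449179/142403687139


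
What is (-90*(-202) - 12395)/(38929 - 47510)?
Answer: -5785/8581 ≈ -0.67416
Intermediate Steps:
(-90*(-202) - 12395)/(38929 - 47510) = (18180 - 12395)/(-8581) = 5785*(-1/8581) = -5785/8581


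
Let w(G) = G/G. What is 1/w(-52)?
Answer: 1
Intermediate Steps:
w(G) = 1
1/w(-52) = 1/1 = 1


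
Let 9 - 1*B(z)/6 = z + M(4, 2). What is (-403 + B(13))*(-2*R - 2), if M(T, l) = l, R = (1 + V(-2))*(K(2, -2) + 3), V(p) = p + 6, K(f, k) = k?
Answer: 5268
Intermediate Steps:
V(p) = 6 + p
R = 5 (R = (1 + (6 - 2))*(-2 + 3) = (1 + 4)*1 = 5*1 = 5)
B(z) = 42 - 6*z (B(z) = 54 - 6*(z + 2) = 54 - 6*(2 + z) = 54 + (-12 - 6*z) = 42 - 6*z)
(-403 + B(13))*(-2*R - 2) = (-403 + (42 - 6*13))*(-2*5 - 2) = (-403 + (42 - 78))*(-10 - 2) = (-403 - 36)*(-12) = -439*(-12) = 5268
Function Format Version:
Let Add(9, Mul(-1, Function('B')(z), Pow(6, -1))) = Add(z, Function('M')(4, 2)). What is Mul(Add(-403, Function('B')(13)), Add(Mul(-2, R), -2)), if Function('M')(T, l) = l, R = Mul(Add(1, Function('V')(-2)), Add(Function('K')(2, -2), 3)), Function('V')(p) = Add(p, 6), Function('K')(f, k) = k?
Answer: 5268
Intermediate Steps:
Function('V')(p) = Add(6, p)
R = 5 (R = Mul(Add(1, Add(6, -2)), Add(-2, 3)) = Mul(Add(1, 4), 1) = Mul(5, 1) = 5)
Function('B')(z) = Add(42, Mul(-6, z)) (Function('B')(z) = Add(54, Mul(-6, Add(z, 2))) = Add(54, Mul(-6, Add(2, z))) = Add(54, Add(-12, Mul(-6, z))) = Add(42, Mul(-6, z)))
Mul(Add(-403, Function('B')(13)), Add(Mul(-2, R), -2)) = Mul(Add(-403, Add(42, Mul(-6, 13))), Add(Mul(-2, 5), -2)) = Mul(Add(-403, Add(42, -78)), Add(-10, -2)) = Mul(Add(-403, -36), -12) = Mul(-439, -12) = 5268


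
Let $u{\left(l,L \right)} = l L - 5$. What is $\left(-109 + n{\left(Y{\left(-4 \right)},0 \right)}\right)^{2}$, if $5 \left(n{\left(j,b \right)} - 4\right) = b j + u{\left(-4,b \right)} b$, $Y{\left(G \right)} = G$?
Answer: $11025$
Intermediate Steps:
$u{\left(l,L \right)} = -5 + L l$ ($u{\left(l,L \right)} = L l - 5 = -5 + L l$)
$n{\left(j,b \right)} = 4 + \frac{b j}{5} + \frac{b \left(-5 - 4 b\right)}{5}$ ($n{\left(j,b \right)} = 4 + \frac{b j + \left(-5 + b \left(-4\right)\right) b}{5} = 4 + \frac{b j + \left(-5 - 4 b\right) b}{5} = 4 + \frac{b j + b \left(-5 - 4 b\right)}{5} = 4 + \left(\frac{b j}{5} + \frac{b \left(-5 - 4 b\right)}{5}\right) = 4 + \frac{b j}{5} + \frac{b \left(-5 - 4 b\right)}{5}$)
$\left(-109 + n{\left(Y{\left(-4 \right)},0 \right)}\right)^{2} = \left(-109 + \left(4 - 0 - \frac{4 \cdot 0^{2}}{5} + \frac{1}{5} \cdot 0 \left(-4\right)\right)\right)^{2} = \left(-109 + \left(4 + 0 - 0 + 0\right)\right)^{2} = \left(-109 + \left(4 + 0 + 0 + 0\right)\right)^{2} = \left(-109 + 4\right)^{2} = \left(-105\right)^{2} = 11025$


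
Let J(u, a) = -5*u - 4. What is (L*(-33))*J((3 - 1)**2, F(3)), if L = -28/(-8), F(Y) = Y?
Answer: 2772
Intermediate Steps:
J(u, a) = -4 - 5*u
L = 7/2 (L = -28*(-1/8) = 7/2 ≈ 3.5000)
(L*(-33))*J((3 - 1)**2, F(3)) = ((7/2)*(-33))*(-4 - 5*(3 - 1)**2) = -231*(-4 - 5*2**2)/2 = -231*(-4 - 5*4)/2 = -231*(-4 - 20)/2 = -231/2*(-24) = 2772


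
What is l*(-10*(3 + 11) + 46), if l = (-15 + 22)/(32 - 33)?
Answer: 658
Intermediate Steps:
l = -7 (l = 7/(-1) = 7*(-1) = -7)
l*(-10*(3 + 11) + 46) = -7*(-10*(3 + 11) + 46) = -7*(-10*14 + 46) = -7*(-140 + 46) = -7*(-94) = 658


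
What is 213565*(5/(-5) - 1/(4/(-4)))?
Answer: 0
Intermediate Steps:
213565*(5/(-5) - 1/(4/(-4))) = 213565*(5*(-⅕) - 1/(4*(-¼))) = 213565*(-1 - 1/(-1)) = 213565*(-1 - 1*(-1)) = 213565*(-1 + 1) = 213565*0 = 0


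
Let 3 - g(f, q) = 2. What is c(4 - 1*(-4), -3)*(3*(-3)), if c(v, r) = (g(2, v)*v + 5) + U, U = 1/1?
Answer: -126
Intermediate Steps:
g(f, q) = 1 (g(f, q) = 3 - 1*2 = 3 - 2 = 1)
U = 1
c(v, r) = 6 + v (c(v, r) = (1*v + 5) + 1 = (v + 5) + 1 = (5 + v) + 1 = 6 + v)
c(4 - 1*(-4), -3)*(3*(-3)) = (6 + (4 - 1*(-4)))*(3*(-3)) = (6 + (4 + 4))*(-9) = (6 + 8)*(-9) = 14*(-9) = -126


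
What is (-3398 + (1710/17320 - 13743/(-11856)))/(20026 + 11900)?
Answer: -5812559447/54632282016 ≈ -0.10639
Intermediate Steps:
(-3398 + (1710/17320 - 13743/(-11856)))/(20026 + 11900) = (-3398 + (1710*(1/17320) - 13743*(-1/11856)))/31926 = (-3398 + (171/1732 + 4581/3952))*(1/31926) = (-3398 + 2152521/1711216)*(1/31926) = -5812559447/1711216*1/31926 = -5812559447/54632282016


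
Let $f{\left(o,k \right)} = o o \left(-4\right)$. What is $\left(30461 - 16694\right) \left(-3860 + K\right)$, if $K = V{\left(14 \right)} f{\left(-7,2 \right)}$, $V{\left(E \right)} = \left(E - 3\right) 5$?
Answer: $-201548880$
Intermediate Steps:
$V{\left(E \right)} = -15 + 5 E$ ($V{\left(E \right)} = \left(-3 + E\right) 5 = -15 + 5 E$)
$f{\left(o,k \right)} = - 4 o^{2}$ ($f{\left(o,k \right)} = o^{2} \left(-4\right) = - 4 o^{2}$)
$K = -10780$ ($K = \left(-15 + 5 \cdot 14\right) \left(- 4 \left(-7\right)^{2}\right) = \left(-15 + 70\right) \left(\left(-4\right) 49\right) = 55 \left(-196\right) = -10780$)
$\left(30461 - 16694\right) \left(-3860 + K\right) = \left(30461 - 16694\right) \left(-3860 - 10780\right) = 13767 \left(-14640\right) = -201548880$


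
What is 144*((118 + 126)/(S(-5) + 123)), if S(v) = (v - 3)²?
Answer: 35136/187 ≈ 187.89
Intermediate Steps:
S(v) = (-3 + v)²
144*((118 + 126)/(S(-5) + 123)) = 144*((118 + 126)/((-3 - 5)² + 123)) = 144*(244/((-8)² + 123)) = 144*(244/(64 + 123)) = 144*(244/187) = 35136/187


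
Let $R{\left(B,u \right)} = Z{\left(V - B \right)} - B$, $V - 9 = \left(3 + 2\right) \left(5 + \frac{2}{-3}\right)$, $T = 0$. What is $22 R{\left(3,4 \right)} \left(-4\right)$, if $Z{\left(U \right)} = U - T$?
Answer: $- \frac{6512}{3} \approx -2170.7$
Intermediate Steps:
$V = \frac{92}{3}$ ($V = 9 + \left(3 + 2\right) \left(5 + \frac{2}{-3}\right) = 9 + 5 \left(5 + 2 \left(- \frac{1}{3}\right)\right) = 9 + 5 \left(5 - \frac{2}{3}\right) = 9 + 5 \cdot \frac{13}{3} = 9 + \frac{65}{3} = \frac{92}{3} \approx 30.667$)
$Z{\left(U \right)} = U$ ($Z{\left(U \right)} = U - 0 = U + 0 = U$)
$R{\left(B,u \right)} = \frac{92}{3} - 2 B$ ($R{\left(B,u \right)} = \left(\frac{92}{3} - B\right) - B = \frac{92}{3} - 2 B$)
$22 R{\left(3,4 \right)} \left(-4\right) = 22 \left(\frac{92}{3} - 6\right) \left(-4\right) = 22 \cdot \frac{74}{3} \left(-4\right) = \frac{1628}{3} \left(-4\right) = - \frac{6512}{3}$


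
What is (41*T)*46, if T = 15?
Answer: 28290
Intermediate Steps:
(41*T)*46 = (41*15)*46 = 615*46 = 28290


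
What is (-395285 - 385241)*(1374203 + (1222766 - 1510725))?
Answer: -847841684344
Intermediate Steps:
(-395285 - 385241)*(1374203 + (1222766 - 1510725)) = -780526*(1374203 - 287959) = -780526*1086244 = -847841684344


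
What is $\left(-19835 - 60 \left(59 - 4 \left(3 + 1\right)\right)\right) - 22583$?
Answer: $-44998$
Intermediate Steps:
$\left(-19835 - 60 \left(59 - 4 \left(3 + 1\right)\right)\right) - 22583 = \left(-19835 - 60 \left(59 - 16\right)\right) - 22583 = \left(-19835 - 2580\right) - 22583 = -22415 - 22583 = -44998$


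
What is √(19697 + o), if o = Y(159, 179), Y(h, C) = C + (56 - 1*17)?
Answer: √19915 ≈ 141.12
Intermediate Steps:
Y(h, C) = 39 + C (Y(h, C) = C + (56 - 17) = C + 39 = 39 + C)
o = 218 (o = 39 + 179 = 218)
√(19697 + o) = √(19697 + 218) = √19915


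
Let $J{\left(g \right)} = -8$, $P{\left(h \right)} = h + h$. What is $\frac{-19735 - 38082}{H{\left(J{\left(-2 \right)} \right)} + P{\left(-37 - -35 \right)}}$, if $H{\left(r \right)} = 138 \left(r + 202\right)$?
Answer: $- \frac{57817}{26768} \approx -2.1599$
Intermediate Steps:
$P{\left(h \right)} = 2 h$
$H{\left(r \right)} = 27876 + 138 r$ ($H{\left(r \right)} = 138 \left(202 + r\right) = 27876 + 138 r$)
$\frac{-19735 - 38082}{H{\left(J{\left(-2 \right)} \right)} + P{\left(-37 - -35 \right)}} = \frac{-19735 - 38082}{\left(27876 + 138 \left(-8\right)\right) + 2 \left(-37 - -35\right)} = - \frac{57817}{\left(27876 - 1104\right) + 2 \left(-37 + 35\right)} = - \frac{57817}{26772 + 2 \left(-2\right)} = - \frac{57817}{26772 - 4} = - \frac{57817}{26768}$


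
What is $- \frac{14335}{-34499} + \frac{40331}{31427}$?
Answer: $\frac{1841885214}{1084200073} \approx 1.6988$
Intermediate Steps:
$- \frac{14335}{-34499} + \frac{40331}{31427} = \left(-14335\right) \left(- \frac{1}{34499}\right) + 40331 \cdot \frac{1}{31427} = \frac{14335}{34499} + \frac{40331}{31427} = \frac{1841885214}{1084200073}$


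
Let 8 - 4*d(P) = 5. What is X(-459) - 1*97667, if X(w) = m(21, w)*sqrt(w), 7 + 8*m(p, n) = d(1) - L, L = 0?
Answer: -97667 - 75*I*sqrt(51)/32 ≈ -97667.0 - 16.738*I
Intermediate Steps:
d(P) = 3/4 (d(P) = 2 - 1/4*5 = 2 - 5/4 = 3/4)
m(p, n) = -25/32 (m(p, n) = -7/8 + (3/4 - 1*0)/8 = -7/8 + (3/4 + 0)/8 = -7/8 + (1/8)*(3/4) = -7/8 + 3/32 = -25/32)
X(w) = -25*sqrt(w)/32
X(-459) - 1*97667 = -75*I*sqrt(51)/32 - 1*97667 = -75*I*sqrt(51)/32 - 97667 = -97667 - 75*I*sqrt(51)/32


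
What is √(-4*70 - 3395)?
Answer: 35*I*√3 ≈ 60.622*I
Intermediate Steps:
√(-4*70 - 3395) = √(-280 - 3395) = √(-3675) = 35*I*√3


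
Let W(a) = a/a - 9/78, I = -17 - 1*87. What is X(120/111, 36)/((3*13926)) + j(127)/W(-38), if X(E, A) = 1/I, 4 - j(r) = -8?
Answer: 1355612521/99932976 ≈ 13.565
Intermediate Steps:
j(r) = 12 (j(r) = 4 - 1*(-8) = 4 + 8 = 12)
I = -104 (I = -17 - 87 = -104)
X(E, A) = -1/104 (X(E, A) = 1/(-104) = -1/104)
W(a) = 23/26 (W(a) = 1 - 9*1/78 = 1 - 3/26 = 23/26)
X(120/111, 36)/((3*13926)) + j(127)/W(-38) = -1/(104*(3*13926)) + 12/(23/26) = -1/104/41778 + 12*(26/23) = -1/104*1/41778 + 312/23 = -1/4344912 + 312/23 = 1355612521/99932976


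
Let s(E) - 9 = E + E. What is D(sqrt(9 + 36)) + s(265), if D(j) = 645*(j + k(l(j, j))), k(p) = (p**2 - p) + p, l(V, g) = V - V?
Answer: 539 + 1935*sqrt(5) ≈ 4865.8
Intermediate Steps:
l(V, g) = 0
s(E) = 9 + 2*E (s(E) = 9 + (E + E) = 9 + 2*E)
k(p) = p**2
D(j) = 645*j (D(j) = 645*(j + 0**2) = 645*(j + 0) = 645*j)
D(sqrt(9 + 36)) + s(265) = 645*sqrt(9 + 36) + (9 + 2*265) = 645*sqrt(45) + (9 + 530) = 645*(3*sqrt(5)) + 539 = 1935*sqrt(5) + 539 = 539 + 1935*sqrt(5)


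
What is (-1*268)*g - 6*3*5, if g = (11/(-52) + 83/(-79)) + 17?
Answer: -4424047/1027 ≈ -4307.7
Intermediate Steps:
g = 64651/4108 (g = (11*(-1/52) + 83*(-1/79)) + 17 = (-11/52 - 83/79) + 17 = -5185/4108 + 17 = 64651/4108 ≈ 15.738)
(-1*268)*g - 6*3*5 = -1*268*(64651/4108) - 6*3*5 = -268*64651/4108 - 18*5 = -4331617/1027 - 90 = -4424047/1027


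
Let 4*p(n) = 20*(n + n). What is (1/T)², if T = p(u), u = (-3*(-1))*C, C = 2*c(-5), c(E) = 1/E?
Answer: 1/144 ≈ 0.0069444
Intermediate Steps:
C = -⅖ (C = 2/(-5) = 2*(-⅕) = -⅖ ≈ -0.40000)
u = -6/5 (u = -3*(-1)*(-⅖) = 3*(-⅖) = -6/5 ≈ -1.2000)
p(n) = 10*n (p(n) = (20*(n + n))/4 = (20*(2*n))/4 = (40*n)/4 = 10*n)
T = -12 (T = 10*(-6/5) = -12)
(1/T)² = (1/(-12))² = (-1/12)² = 1/144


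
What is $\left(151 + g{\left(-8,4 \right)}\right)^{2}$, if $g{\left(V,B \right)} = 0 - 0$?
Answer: $22801$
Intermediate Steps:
$g{\left(V,B \right)} = 0$ ($g{\left(V,B \right)} = 0 + 0 = 0$)
$\left(151 + g{\left(-8,4 \right)}\right)^{2} = \left(151 + 0\right)^{2} = 151^{2} = 22801$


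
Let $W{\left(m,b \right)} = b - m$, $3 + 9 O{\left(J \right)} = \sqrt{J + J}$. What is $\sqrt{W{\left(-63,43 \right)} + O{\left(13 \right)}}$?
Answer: $\frac{\sqrt{951 + \sqrt{26}}}{3} \approx 10.307$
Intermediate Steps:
$O{\left(J \right)} = - \frac{1}{3} + \frac{\sqrt{2} \sqrt{J}}{9}$ ($O{\left(J \right)} = - \frac{1}{3} + \frac{\sqrt{J + J}}{9} = - \frac{1}{3} + \frac{\sqrt{2 J}}{9} = - \frac{1}{3} + \frac{\sqrt{2} \sqrt{J}}{9}$)
$\sqrt{W{\left(-63,43 \right)} + O{\left(13 \right)}} = \sqrt{\left(43 - -63\right) - \left(\frac{1}{3} - \frac{\sqrt{2} \sqrt{13}}{9}\right)} = \sqrt{\left(43 + 63\right) - \left(\frac{1}{3} - \frac{\sqrt{26}}{9}\right)} = \sqrt{106 - \left(\frac{1}{3} - \frac{\sqrt{26}}{9}\right)} = \sqrt{\frac{317}{3} + \frac{\sqrt{26}}{9}}$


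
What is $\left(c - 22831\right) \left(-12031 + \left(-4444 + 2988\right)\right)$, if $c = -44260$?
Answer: $904856317$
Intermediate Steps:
$\left(c - 22831\right) \left(-12031 + \left(-4444 + 2988\right)\right) = \left(-44260 - 22831\right) \left(-12031 + \left(-4444 + 2988\right)\right) = - 67091 \left(-12031 - 1456\right) = \left(-67091\right) \left(-13487\right) = 904856317$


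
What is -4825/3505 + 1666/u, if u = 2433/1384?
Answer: 1613978699/1705533 ≈ 946.32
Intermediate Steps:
u = 2433/1384 (u = 2433*(1/1384) = 2433/1384 ≈ 1.7579)
-4825/3505 + 1666/u = -4825/3505 + 1666/(2433/1384) = -4825*1/3505 + 1666*(1384/2433) = -965/701 + 2305744/2433 = 1613978699/1705533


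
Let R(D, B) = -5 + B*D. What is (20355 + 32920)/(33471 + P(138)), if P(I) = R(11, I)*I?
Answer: 10655/48453 ≈ 0.21990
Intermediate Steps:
P(I) = I*(-5 + 11*I) (P(I) = (-5 + I*11)*I = (-5 + 11*I)*I = I*(-5 + 11*I))
(20355 + 32920)/(33471 + P(138)) = (20355 + 32920)/(33471 + 138*(-5 + 11*138)) = 53275/(33471 + 138*(-5 + 1518)) = 53275/(33471 + 138*1513) = 53275/(33471 + 208794) = 53275/242265 = 53275*(1/242265) = 10655/48453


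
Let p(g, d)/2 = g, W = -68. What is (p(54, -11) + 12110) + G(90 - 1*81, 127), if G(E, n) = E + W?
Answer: 12159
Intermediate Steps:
p(g, d) = 2*g
G(E, n) = -68 + E (G(E, n) = E - 68 = -68 + E)
(p(54, -11) + 12110) + G(90 - 1*81, 127) = (2*54 + 12110) + (-68 + (90 - 1*81)) = (108 + 12110) + (-68 + (90 - 81)) = 12218 + (-68 + 9) = 12218 - 59 = 12159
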